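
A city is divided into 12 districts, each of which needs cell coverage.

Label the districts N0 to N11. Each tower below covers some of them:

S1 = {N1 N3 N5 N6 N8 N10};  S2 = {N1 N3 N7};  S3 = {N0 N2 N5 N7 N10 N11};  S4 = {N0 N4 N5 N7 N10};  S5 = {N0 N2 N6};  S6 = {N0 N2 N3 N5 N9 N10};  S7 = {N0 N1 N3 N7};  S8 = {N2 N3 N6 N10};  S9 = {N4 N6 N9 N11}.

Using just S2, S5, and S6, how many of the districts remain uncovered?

3

Union of S2, S5, S6 = {N0, N1, N2, N3, N5, N6, N7, N9, N10}.
Not covered: N4, N8, N11 — 3 districts.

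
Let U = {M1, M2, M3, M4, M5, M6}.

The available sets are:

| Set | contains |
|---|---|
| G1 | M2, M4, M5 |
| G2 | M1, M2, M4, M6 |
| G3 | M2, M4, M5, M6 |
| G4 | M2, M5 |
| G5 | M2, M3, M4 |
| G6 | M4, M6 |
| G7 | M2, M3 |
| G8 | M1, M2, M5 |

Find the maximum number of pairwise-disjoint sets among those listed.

G6, G8 are pairwise disjoint (G6={M4,M6}; G8={M1,M2,M5}).
Every remaining set overlaps one of these, and no 3 of the listed sets are pairwise disjoint, so 2 is the maximum.

2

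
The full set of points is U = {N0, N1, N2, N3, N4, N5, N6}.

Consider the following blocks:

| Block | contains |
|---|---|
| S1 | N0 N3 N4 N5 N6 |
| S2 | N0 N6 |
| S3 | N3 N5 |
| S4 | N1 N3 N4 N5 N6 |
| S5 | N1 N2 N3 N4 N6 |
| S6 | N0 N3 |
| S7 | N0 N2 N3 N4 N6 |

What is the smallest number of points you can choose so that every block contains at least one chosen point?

2

H = {N0, N3} meets every block (each contains at least one member of H), and |H| = 2.
The blocks S2, S3 are pairwise disjoint, so any hitting set needs a separate point for each — at least 2. Hence 2 is optimal.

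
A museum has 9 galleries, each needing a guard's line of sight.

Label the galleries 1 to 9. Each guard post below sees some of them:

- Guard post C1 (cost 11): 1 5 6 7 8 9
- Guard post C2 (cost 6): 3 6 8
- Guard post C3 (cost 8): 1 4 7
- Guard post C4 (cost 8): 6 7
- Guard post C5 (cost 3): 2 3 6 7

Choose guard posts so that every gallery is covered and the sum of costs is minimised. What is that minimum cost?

22

C1, C3, C5 together cover every gallery (C1 ∪ C3 ∪ C5 = {1, 2, 3, 4, 5, 6, 7, 8, 9}); total cost 11 + 8 + 3 = 22.
No covering selection has total cost below 22.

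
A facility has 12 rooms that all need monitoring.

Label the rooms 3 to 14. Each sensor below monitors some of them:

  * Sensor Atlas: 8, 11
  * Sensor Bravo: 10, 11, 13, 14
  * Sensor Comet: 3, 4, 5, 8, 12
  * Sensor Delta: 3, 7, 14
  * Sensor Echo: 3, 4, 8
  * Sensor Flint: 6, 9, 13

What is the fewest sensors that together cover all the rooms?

4

Take {Bravo, Comet, Delta, Flint}. Their union is {3, 4, 5, 6, 7, 8, 9, 10, 11, 12, 13, 14}, which is all 12 rooms.
Only Delta contains 7, so Delta is forced; the remaining 9 rooms need at least 3 more sensors (each remaining sensor adds at most 4) — so at least 4 sensors are needed, and 4 is optimal.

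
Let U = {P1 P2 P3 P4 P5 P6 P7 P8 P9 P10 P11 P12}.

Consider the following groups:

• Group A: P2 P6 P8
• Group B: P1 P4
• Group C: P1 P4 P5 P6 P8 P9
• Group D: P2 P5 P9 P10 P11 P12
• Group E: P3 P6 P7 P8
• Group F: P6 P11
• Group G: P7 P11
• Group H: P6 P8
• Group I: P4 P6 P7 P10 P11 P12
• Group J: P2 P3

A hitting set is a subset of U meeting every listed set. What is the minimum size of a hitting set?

4

T = {P1, P2, P6, P7} meets every group (each contains at least one member of T), and |T| = 4.
The groups B, G, H, J are pairwise disjoint, so any hitting set needs a separate element for each — at least 4. Hence 4 is optimal.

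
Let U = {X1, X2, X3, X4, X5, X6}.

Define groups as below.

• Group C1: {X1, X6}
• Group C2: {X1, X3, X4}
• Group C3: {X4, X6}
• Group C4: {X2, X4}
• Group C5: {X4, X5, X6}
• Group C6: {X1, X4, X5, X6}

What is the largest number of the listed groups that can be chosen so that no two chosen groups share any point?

2

C1, C4 are pairwise disjoint (C1={X1,X6}; C4={X2,X4}).
Every remaining group overlaps one of these, and no 3 of the listed groups are pairwise disjoint, so 2 is the maximum.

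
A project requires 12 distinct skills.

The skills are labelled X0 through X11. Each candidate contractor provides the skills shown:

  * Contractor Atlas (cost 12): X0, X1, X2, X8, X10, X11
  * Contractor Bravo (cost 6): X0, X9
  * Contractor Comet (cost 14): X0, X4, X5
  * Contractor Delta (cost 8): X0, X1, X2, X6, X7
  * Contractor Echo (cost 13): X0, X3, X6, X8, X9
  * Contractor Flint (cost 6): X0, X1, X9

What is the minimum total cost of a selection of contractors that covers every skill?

Atlas, Comet, Delta, Echo together cover every skill (Atlas ∪ Comet ∪ Delta ∪ Echo = {X0, X1, X2, X3, X4, X5, X6, X7, X8, X9, X10, X11}); total cost 12 + 14 + 8 + 13 = 47.
The greedy pick Delta, Atlas, Bravo, Comet, Echo costs 53; no covering selection beats 47.

47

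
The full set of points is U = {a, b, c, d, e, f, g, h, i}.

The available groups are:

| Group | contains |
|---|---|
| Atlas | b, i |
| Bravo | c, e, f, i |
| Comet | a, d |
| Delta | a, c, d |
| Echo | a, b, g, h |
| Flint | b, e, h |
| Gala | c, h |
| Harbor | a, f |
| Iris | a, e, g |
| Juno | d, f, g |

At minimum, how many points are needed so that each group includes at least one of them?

T = {a, f, h, i} meets every group (each contains at least one member of T), and |T| = 4.
No choice of 3 points meets every group, so 4 is the minimum.

4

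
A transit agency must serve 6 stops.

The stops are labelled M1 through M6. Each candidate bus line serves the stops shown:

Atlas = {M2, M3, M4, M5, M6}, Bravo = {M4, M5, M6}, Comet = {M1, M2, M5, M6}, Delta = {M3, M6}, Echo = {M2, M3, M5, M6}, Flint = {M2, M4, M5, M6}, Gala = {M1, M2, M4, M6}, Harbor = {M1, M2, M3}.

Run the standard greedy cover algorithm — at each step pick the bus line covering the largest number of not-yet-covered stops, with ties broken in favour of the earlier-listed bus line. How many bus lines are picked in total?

2

Greedy: pick Atlas (covers 5 new) → pick Comet (covers 1 new). Total picks: 2.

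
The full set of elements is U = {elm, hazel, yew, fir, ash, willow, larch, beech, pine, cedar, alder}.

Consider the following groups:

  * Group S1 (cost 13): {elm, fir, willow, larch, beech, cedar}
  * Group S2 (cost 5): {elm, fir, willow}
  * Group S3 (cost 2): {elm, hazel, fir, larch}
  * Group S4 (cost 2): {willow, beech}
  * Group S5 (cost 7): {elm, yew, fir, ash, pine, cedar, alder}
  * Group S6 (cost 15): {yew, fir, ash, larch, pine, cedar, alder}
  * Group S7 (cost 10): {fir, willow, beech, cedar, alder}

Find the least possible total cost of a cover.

11

S3, S4, S5 together cover every element (S3 ∪ S4 ∪ S5 = {elm, hazel, yew, fir, ash, willow, larch, beech, pine, cedar, alder}); total cost 2 + 2 + 7 = 11.
No covering selection has total cost below 11.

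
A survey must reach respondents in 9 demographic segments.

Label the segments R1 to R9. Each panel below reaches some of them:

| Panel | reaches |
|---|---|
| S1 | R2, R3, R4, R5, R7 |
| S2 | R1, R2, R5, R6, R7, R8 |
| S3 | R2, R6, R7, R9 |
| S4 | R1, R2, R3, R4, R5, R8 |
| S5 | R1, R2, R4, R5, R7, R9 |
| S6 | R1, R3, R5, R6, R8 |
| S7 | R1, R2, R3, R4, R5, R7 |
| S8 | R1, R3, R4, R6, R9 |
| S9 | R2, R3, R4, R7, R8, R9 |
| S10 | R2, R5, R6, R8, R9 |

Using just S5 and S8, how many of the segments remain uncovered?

Union of S5, S8 = {R1, R2, R3, R4, R5, R6, R7, R9}.
Not covered: R8 — 1 segment.

1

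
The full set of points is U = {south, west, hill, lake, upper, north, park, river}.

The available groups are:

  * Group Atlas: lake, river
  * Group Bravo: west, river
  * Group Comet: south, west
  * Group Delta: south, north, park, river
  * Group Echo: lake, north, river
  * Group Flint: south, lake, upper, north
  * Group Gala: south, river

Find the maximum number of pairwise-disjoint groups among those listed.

Bravo, Flint are pairwise disjoint (Bravo={west,river}; Flint={south,lake,upper,north}).
Every remaining group overlaps one of these, and no 3 of the listed groups are pairwise disjoint, so 2 is the maximum.

2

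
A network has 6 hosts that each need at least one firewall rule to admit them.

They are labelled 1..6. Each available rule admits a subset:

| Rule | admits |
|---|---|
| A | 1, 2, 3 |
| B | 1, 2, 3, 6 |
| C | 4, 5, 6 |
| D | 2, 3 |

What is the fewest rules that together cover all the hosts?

2

A and C together: A ∪ C = {1, 2, 3, 4, 5, 6} — every host is covered.
No single rule has all 6 hosts (the largest, B, has 4), so 2 is optimal.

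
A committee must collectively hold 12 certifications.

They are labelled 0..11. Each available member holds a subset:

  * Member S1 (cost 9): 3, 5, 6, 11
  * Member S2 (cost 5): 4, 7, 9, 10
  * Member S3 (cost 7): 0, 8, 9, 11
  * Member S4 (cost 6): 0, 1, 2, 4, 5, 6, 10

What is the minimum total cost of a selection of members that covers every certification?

S1, S2, S3, S4 together cover every certification (S1 ∪ S2 ∪ S3 ∪ S4 = {0, 1, 2, 3, 4, 5, 6, 7, 8, 9, 10, 11}); total cost 9 + 5 + 7 + 6 = 27.
No covering selection has total cost below 27.

27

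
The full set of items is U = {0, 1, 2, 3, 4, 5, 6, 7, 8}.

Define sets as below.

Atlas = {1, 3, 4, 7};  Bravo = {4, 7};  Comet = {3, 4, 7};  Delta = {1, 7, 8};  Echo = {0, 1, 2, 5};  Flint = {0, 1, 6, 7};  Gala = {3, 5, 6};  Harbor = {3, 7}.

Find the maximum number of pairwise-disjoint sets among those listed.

Delta, Gala are pairwise disjoint (Delta={1,7,8}; Gala={3,5,6}).
Every remaining set overlaps one of these, and no 3 of the listed sets are pairwise disjoint, so 2 is the maximum.

2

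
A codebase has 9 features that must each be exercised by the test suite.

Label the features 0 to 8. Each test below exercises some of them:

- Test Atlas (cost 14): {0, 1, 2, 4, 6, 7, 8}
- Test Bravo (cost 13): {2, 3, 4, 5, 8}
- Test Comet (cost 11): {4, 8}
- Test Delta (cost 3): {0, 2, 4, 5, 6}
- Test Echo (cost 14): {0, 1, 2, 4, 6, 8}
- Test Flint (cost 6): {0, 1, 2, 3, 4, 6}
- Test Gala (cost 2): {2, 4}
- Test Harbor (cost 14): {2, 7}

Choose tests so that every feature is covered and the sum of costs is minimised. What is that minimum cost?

Atlas, Delta, Flint together cover every feature (Atlas ∪ Delta ∪ Flint = {0, 1, 2, 3, 4, 5, 6, 7, 8}); total cost 14 + 3 + 6 = 23.
No covering selection has total cost below 23.

23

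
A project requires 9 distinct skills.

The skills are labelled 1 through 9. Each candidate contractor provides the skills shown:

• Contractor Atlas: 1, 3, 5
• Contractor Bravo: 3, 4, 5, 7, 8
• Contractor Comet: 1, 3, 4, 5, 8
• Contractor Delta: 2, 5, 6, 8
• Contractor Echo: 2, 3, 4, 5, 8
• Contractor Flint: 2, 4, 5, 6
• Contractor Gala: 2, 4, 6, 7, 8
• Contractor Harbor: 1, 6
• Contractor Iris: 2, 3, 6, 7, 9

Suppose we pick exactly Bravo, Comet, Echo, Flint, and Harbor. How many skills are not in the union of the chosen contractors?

Union of Bravo, Comet, Echo, Flint, Harbor = {1, 2, 3, 4, 5, 6, 7, 8}.
Not covered: 9 — 1 skill.

1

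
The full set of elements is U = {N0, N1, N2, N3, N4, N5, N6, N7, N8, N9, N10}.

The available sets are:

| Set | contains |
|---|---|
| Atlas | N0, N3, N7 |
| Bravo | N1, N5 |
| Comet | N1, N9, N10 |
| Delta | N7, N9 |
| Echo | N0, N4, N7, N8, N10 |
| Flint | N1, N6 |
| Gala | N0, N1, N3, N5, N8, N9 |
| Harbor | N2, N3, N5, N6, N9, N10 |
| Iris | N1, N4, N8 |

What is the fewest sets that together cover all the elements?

3

Comet and Echo and Harbor together: Comet ∪ Echo ∪ Harbor = {N0, N1, N2, N3, N4, N5, N6, N7, N8, N9, N10} — every element is covered.
Only Harbor contains N2, so Harbor is forced; the remaining 5 elements need at least 2 more sets (each remaining set adds at most 4) — so at least 3 sets are needed, and 3 is optimal.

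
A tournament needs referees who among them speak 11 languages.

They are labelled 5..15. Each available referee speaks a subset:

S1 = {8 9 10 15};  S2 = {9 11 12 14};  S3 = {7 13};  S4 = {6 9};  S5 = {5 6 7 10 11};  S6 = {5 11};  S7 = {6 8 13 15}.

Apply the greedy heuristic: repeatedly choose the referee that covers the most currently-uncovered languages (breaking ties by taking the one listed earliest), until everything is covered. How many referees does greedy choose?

4

Greedy: pick S5 (covers 5 new) → pick S1 (covers 3 new) → pick S2 (covers 2 new) → pick S3 (covers 1 new). Total picks: 4.
(The true minimum cover uses only 3 referees, so greedy is not optimal here.)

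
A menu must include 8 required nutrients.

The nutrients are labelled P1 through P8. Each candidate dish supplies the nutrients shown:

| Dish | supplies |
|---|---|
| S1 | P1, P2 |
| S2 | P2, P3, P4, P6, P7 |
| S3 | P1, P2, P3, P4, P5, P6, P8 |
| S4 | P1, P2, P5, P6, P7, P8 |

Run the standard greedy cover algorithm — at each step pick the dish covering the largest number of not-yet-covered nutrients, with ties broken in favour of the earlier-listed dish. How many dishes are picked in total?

Greedy: pick S3 (covers 7 new) → pick S2 (covers 1 new). Total picks: 2.

2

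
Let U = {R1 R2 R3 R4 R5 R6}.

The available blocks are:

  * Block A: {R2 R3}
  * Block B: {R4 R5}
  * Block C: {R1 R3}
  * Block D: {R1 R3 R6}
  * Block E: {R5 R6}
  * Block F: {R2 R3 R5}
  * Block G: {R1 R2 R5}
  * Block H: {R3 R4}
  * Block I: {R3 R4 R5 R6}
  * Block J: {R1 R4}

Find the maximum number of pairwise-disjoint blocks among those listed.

3

A, E, J are pairwise disjoint (A={R2,R3}; E={R5,R6}; J={R1,R4}).
Every remaining block overlaps one of these, and no 4 of the listed blocks are pairwise disjoint, so 3 is the maximum.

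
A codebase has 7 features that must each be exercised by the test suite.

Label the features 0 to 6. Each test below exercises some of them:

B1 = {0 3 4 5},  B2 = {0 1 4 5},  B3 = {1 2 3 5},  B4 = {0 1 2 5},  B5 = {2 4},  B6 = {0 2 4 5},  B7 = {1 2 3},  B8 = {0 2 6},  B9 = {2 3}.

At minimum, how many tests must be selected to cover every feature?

Take {B1, B7, B8}. Their union is {0, 1, 2, 3, 4, 5, 6}, which is all 7 features.
Only B8 contains 6, so B8 is forced; the remaining 4 features need at least 2 more tests (each remaining test adds at most 3) — so at least 3 tests are needed, and 3 is optimal.

3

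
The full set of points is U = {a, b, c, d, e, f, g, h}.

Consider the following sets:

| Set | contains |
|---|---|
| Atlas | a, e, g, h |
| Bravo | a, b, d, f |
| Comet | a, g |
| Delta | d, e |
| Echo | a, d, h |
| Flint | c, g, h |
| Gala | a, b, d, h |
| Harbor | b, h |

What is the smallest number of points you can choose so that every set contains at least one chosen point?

The 3 points {a, d, h} hit every set.
The sets Comet, Delta, Harbor are pairwise disjoint, so any hitting set needs a separate point for each — at least 3. Hence 3 is optimal.

3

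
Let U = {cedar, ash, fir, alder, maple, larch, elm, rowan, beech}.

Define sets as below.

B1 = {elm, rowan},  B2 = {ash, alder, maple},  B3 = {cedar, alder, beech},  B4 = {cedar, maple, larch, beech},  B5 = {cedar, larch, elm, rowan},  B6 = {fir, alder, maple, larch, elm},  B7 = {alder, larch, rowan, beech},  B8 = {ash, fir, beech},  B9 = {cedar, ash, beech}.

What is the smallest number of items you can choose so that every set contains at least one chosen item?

H = {maple, elm, beech} meets every set (each contains at least one member of H), and |H| = 3.
No choice of 2 items meets every set, so 3 is the minimum.

3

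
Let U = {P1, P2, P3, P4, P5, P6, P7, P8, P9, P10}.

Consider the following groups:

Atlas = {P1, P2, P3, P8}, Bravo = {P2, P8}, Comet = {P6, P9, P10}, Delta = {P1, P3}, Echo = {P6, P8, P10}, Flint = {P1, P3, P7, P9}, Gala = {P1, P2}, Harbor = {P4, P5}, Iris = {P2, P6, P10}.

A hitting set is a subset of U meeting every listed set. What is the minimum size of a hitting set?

The 4 elements {P1, P2, P5, P10} hit every group.
The groups Bravo, Comet, Delta, Harbor are pairwise disjoint, so any hitting set needs a separate element for each — at least 4. Hence 4 is optimal.

4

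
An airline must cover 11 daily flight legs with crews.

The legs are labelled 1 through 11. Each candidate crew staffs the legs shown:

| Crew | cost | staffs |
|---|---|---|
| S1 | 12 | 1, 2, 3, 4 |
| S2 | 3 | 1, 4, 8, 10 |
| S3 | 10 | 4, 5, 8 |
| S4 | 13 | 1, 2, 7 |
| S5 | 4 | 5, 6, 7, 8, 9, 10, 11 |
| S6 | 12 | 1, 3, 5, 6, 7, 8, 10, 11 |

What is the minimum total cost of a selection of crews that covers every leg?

16

S1, S5 together cover every leg (S1 ∪ S5 = {1, 2, 3, 4, 5, 6, 7, 8, 9, 10, 11}); total cost 12 + 4 = 16.
The greedy pick S5, S2, S1 costs 19; no covering selection beats 16.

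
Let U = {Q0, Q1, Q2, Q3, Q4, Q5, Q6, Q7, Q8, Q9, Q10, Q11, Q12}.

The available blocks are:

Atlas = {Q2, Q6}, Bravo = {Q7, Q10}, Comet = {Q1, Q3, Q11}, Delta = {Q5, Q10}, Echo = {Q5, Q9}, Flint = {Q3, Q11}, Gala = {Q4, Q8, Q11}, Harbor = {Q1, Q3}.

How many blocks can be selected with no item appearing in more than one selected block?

Atlas, Bravo, Echo, Gala, Harbor are pairwise disjoint (Atlas={Q2,Q6}; Bravo={Q7,Q10}; Echo={Q5,Q9}; Gala={Q4,Q8,Q11}; Harbor={Q1,Q3}).
Every remaining block overlaps one of these, and no 6 of the listed blocks are pairwise disjoint, so 5 is the maximum.

5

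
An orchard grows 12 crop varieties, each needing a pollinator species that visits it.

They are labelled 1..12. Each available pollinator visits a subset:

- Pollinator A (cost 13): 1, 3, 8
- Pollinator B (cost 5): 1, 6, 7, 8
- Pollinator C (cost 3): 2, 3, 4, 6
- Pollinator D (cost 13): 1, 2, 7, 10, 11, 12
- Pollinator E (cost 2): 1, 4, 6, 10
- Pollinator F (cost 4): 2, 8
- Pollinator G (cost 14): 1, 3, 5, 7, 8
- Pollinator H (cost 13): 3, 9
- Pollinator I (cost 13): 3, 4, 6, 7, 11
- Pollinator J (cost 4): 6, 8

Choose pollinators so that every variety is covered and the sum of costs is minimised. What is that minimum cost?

42

D, E, G, H together cover every variety (D ∪ E ∪ G ∪ H = {1, 2, 3, 4, 5, 6, 7, 8, 9, 10, 11, 12}); total cost 13 + 2 + 14 + 13 = 42.
The greedy pick E, C, B, D, H, G costs 50; no covering selection beats 42.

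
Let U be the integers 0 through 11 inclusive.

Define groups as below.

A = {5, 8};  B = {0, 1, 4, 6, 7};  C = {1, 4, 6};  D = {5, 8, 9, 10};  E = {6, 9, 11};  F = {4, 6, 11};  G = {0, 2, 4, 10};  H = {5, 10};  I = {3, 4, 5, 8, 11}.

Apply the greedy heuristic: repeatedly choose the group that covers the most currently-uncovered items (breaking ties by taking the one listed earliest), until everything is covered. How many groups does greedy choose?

Greedy: pick B (covers 5 new) → pick D (covers 4 new) → pick I (covers 2 new) → pick G (covers 1 new). Total picks: 4.

4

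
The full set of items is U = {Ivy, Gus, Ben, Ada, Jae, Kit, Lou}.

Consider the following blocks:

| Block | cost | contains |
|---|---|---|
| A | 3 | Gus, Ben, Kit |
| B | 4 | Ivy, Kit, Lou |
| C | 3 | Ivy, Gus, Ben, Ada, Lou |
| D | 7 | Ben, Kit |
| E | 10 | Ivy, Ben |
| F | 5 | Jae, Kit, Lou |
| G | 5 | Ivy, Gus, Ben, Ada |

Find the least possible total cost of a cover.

8

C, F together cover every item (C ∪ F = {Ivy, Gus, Ben, Ada, Jae, Kit, Lou}); total cost 3 + 5 = 8.
No covering selection has total cost below 8.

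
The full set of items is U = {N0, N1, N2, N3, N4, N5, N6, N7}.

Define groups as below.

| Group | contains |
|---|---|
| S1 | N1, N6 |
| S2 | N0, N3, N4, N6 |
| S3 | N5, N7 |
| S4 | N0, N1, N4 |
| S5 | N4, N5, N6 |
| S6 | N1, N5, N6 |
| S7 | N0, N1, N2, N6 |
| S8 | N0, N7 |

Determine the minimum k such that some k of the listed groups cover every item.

S2 and S3 and S7 together: S2 ∪ S3 ∪ S7 = {N0, N1, N2, N3, N4, N5, N6, N7} — every item is covered.
Only S7 contains N2, so S7 is forced; the remaining 4 items need at least 2 more groups (each remaining group adds at most 2) — so at least 3 groups are needed, and 3 is optimal.

3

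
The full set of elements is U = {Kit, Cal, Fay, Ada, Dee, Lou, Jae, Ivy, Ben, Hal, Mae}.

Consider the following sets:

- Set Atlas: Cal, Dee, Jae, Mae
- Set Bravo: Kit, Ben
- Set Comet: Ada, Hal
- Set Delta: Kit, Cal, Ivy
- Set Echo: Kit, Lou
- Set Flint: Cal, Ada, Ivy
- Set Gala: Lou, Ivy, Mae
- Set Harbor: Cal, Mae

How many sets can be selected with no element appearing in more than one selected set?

Bravo, Comet, Harbor are pairwise disjoint (Bravo={Kit,Ben}; Comet={Ada,Hal}; Harbor={Cal,Mae}).
Every remaining set overlaps one of these, and no 4 of the listed sets are pairwise disjoint, so 3 is the maximum.

3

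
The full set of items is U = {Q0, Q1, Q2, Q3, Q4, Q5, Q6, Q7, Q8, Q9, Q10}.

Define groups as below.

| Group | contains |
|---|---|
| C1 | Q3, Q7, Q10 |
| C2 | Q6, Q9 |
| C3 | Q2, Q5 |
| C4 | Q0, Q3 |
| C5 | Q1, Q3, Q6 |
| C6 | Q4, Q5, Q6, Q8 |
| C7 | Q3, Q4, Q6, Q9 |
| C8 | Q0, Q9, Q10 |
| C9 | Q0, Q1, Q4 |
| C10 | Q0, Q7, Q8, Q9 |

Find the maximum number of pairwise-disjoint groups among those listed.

4

C1, C2, C3, C9 are pairwise disjoint (C1={Q3,Q7,Q10}; C2={Q6,Q9}; C3={Q2,Q5}; C9={Q0,Q1,Q4}).
Every remaining group overlaps one of these, and no 5 of the listed groups are pairwise disjoint, so 4 is the maximum.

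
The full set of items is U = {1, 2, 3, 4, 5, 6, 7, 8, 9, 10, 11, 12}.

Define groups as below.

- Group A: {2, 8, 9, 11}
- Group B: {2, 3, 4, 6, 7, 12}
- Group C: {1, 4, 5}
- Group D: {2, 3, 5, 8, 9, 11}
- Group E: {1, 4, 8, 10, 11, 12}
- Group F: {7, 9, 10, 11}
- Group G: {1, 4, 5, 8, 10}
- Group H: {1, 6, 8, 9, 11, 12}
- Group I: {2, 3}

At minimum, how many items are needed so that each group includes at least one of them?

3

The 3 items {1, 2, 7} hit every group.
The groups C, F, I are pairwise disjoint, so any hitting set needs a separate item for each — at least 3. Hence 3 is optimal.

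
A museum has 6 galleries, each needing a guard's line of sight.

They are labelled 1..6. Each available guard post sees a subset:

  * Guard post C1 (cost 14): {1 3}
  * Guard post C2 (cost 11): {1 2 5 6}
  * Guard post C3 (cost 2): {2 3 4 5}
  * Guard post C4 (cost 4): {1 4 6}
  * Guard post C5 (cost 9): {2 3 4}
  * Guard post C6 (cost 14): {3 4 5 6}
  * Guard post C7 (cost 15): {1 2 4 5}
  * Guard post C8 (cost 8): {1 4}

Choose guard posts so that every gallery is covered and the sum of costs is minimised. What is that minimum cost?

6

C3, C4 together cover every gallery (C3 ∪ C4 = {1, 2, 3, 4, 5, 6}); total cost 2 + 4 = 6.
No covering selection has total cost below 6.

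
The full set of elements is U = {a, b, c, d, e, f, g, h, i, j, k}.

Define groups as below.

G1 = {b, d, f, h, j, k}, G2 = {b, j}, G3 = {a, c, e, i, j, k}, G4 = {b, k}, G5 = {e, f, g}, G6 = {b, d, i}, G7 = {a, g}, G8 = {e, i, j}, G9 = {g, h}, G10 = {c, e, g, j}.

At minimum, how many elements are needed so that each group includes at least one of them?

Take T = {b, g, i}. Each listed group contains at least one of these, so T is a hitting set of size 3.
The groups G4, G7, G8 are pairwise disjoint, so any hitting set needs a separate element for each — at least 3. Hence 3 is optimal.

3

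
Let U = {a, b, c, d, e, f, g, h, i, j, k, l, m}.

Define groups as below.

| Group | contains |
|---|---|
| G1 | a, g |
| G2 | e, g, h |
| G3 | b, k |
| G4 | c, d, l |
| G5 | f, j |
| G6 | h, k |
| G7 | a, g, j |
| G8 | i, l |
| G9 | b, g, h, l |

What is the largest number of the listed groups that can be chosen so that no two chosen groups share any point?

G1, G3, G4, G5 are pairwise disjoint (G1={a,g}; G3={b,k}; G4={c,d,l}; G5={f,j}).
Every remaining group overlaps one of these, and no 5 of the listed groups are pairwise disjoint, so 4 is the maximum.

4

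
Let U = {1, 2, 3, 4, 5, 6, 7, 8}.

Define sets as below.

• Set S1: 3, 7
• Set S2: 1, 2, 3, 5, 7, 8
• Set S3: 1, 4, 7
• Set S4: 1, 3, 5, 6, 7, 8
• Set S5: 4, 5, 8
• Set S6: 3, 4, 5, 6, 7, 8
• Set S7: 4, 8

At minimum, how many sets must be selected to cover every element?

S2 and S6 together: S2 ∪ S6 = {1, 2, 3, 4, 5, 6, 7, 8} — every element is covered.
No single set has all 8 elements (the largest, S2, has 6), so 2 is optimal.

2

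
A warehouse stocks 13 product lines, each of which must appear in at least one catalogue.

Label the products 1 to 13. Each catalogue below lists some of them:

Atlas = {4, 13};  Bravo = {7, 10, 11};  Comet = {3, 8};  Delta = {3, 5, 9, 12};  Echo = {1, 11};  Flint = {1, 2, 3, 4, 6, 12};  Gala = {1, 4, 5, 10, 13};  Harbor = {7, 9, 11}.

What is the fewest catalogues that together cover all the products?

4

Comet and Flint and Gala and Harbor together: Comet ∪ Flint ∪ Gala ∪ Harbor = {1, 2, 3, 4, 5, 6, 7, 8, 9, 10, 11, 12, 13} — every product is covered.
Only Flint contains 2, so Flint is forced; the remaining 7 products need at least 3 more catalogues (each remaining catalogue adds at most 3) — so at least 4 catalogues are needed, and 4 is optimal.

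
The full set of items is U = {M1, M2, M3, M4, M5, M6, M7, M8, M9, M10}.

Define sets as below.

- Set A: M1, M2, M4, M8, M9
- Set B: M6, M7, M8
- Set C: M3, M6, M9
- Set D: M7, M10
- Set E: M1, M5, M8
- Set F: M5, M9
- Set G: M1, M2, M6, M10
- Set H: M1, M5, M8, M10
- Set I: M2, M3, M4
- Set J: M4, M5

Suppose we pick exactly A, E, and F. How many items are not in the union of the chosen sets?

4

Union of A, E, F = {M1, M2, M4, M5, M8, M9}.
Not covered: M3, M6, M7, M10 — 4 items.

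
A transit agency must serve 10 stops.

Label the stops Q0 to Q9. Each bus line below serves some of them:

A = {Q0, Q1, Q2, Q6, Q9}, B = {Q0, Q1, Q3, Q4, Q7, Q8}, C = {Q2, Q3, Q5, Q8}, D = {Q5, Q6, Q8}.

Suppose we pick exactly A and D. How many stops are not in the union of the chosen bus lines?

Union of A, D = {Q0, Q1, Q2, Q5, Q6, Q8, Q9}.
Not covered: Q3, Q4, Q7 — 3 stops.

3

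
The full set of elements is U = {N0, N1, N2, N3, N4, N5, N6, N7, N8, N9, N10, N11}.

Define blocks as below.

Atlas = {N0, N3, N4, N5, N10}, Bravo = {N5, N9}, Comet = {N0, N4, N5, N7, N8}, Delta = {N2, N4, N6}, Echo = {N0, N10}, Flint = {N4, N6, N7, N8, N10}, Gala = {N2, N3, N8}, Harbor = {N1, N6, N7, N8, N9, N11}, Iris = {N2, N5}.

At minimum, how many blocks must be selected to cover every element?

3

Atlas, Delta, and Harbor cover everything between them: the union {N0, N1, N2, N3, N4, N5, N6, N7, N8, N9, N10, N11} is all of U.
Only Harbor contains N1, so Harbor is forced; the remaining 6 elements need at least 2 more blocks (each remaining block adds at most 5) — so at least 3 blocks are needed, and 3 is optimal.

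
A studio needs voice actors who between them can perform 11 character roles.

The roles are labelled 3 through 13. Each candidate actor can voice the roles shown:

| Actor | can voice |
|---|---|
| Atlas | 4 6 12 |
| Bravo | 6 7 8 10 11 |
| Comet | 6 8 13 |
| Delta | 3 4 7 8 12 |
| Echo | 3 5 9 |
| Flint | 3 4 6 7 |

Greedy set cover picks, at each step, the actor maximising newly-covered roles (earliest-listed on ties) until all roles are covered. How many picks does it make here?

4

Greedy: pick Bravo (covers 5 new) → pick Delta (covers 3 new) → pick Echo (covers 2 new) → pick Comet (covers 1 new). Total picks: 4.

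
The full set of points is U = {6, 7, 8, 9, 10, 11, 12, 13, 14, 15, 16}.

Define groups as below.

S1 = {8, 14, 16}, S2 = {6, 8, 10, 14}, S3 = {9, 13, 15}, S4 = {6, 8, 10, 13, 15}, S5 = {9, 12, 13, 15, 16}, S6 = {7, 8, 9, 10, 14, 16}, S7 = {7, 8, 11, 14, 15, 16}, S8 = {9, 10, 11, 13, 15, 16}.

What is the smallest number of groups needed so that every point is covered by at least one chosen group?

3

S2, S5, and S7 cover everything between them: the union {6, 7, 8, 9, 10, 11, 12, 13, 14, 15, 16} is all of U.
Only S5 contains 12, so S5 is forced; the remaining 6 points need at least 2 more groups (each remaining group adds at most 4) — so at least 3 groups are needed, and 3 is optimal.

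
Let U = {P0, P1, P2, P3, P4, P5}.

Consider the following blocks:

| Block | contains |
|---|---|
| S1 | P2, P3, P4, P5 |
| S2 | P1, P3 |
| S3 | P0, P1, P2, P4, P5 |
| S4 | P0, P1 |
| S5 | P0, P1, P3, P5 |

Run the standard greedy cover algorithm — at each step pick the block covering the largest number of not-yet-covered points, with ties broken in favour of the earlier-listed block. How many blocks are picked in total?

2

Greedy: pick S3 (covers 5 new) → pick S1 (covers 1 new). Total picks: 2.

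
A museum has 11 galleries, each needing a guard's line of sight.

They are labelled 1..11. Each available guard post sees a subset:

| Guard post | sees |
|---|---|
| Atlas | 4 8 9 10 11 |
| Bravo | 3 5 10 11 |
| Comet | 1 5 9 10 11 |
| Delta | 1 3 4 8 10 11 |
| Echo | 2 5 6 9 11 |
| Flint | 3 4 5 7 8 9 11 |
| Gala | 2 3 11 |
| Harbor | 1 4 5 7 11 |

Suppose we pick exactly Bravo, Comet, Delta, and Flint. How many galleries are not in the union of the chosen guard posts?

Union of Bravo, Comet, Delta, Flint = {1, 3, 4, 5, 7, 8, 9, 10, 11}.
Not covered: 2, 6 — 2 galleries.

2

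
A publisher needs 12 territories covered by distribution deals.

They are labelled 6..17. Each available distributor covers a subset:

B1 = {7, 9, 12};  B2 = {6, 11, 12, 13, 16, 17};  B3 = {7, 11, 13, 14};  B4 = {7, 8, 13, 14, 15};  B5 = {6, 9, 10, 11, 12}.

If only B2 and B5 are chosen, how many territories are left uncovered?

Union of B2, B5 = {6, 9, 10, 11, 12, 13, 16, 17}.
Not covered: 7, 8, 14, 15 — 4 territories.

4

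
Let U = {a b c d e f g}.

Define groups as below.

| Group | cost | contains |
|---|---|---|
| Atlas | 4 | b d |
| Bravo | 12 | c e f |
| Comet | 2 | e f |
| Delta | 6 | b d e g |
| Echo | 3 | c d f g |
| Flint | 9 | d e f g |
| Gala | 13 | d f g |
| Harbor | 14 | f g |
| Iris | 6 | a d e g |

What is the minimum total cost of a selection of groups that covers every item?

Atlas, Echo, Iris together cover every item (Atlas ∪ Echo ∪ Iris = {a, b, c, d, e, f, g}); total cost 4 + 3 + 6 = 13.
The greedy pick Echo, Comet, Atlas, Iris costs 15; no covering selection beats 13.

13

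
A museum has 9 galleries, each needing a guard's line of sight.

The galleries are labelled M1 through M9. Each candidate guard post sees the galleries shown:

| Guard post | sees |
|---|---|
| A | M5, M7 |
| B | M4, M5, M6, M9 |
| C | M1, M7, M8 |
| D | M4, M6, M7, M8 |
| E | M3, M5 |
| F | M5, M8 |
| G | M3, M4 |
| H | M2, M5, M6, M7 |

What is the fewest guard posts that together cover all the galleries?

4

B and C and E and H together: B ∪ C ∪ E ∪ H = {M1, M2, M3, M4, M5, M6, M7, M8, M9} — every gallery is covered.
Only H contains M2, so H is forced; the remaining 5 galleries need at least 3 more guard posts (each remaining guard post adds at most 2) — so at least 4 guard posts are needed, and 4 is optimal.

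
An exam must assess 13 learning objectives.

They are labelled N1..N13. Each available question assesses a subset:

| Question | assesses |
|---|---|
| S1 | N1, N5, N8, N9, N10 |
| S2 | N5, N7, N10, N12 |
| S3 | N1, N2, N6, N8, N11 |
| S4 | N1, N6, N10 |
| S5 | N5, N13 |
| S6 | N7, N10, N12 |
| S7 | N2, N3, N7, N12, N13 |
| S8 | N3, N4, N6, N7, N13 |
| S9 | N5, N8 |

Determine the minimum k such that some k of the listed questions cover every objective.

4

S1 and S2 and S3 and S8 together: S1 ∪ S2 ∪ S3 ∪ S8 = {N1, N2, N3, N4, N5, N6, N7, N8, N9, N10, N11, N12, N13} — every objective is covered.
No 3 of the 9 questions cover everything (all 84 combinations miss at least one objective), so 4 is optimal.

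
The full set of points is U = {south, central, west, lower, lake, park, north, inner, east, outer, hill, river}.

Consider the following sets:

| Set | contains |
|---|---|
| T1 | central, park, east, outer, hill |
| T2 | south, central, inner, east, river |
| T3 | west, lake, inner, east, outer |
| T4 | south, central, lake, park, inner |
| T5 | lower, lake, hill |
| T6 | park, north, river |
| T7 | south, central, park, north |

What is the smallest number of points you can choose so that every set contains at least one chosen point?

3

Take H = {park, east, hill}. Each listed set contains at least one of these, so H is a hitting set of size 3.
No choice of 2 points meets every set, so 3 is the minimum.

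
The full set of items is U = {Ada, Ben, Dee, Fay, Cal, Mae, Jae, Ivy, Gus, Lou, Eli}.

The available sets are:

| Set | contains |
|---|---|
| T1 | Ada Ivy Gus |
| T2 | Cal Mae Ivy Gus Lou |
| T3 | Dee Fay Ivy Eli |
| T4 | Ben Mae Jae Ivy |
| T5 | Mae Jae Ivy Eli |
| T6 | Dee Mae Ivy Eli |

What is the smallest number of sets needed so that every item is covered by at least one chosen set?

4

Take {T1, T2, T3, T4}. Their union is {Ada, Ben, Dee, Fay, Cal, Mae, Jae, Ivy, Gus, Lou, Eli}, which is all 11 items.
Only T1 contains Ada, so T1 is forced; the remaining 8 items need at least 3 more sets (each remaining set adds at most 3) — so at least 4 sets are needed, and 4 is optimal.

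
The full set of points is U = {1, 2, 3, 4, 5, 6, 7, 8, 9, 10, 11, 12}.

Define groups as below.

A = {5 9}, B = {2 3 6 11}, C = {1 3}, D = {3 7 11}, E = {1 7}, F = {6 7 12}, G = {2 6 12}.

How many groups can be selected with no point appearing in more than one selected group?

3

A, D, G are pairwise disjoint (A={5,9}; D={3,7,11}; G={2,6,12}).
Every remaining group overlaps one of these, and no 4 of the listed groups are pairwise disjoint, so 3 is the maximum.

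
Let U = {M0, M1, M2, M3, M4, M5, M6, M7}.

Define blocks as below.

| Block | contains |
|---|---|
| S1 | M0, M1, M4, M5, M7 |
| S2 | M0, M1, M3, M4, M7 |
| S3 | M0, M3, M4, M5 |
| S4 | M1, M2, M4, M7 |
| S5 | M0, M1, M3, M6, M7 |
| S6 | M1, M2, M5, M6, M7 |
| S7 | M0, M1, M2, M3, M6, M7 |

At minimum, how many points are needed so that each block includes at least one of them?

2

Take H = {M0, M1}. Each listed block contains at least one of these, so H is a hitting set of size 2.
No single point lies in every block, so at least 2 are needed and 2 is optimal.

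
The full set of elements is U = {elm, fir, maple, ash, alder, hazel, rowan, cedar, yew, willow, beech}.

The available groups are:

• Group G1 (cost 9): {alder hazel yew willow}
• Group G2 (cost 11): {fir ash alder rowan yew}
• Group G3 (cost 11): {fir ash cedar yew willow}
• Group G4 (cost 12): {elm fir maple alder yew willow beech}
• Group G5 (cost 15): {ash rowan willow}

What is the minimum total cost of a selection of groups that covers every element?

43

G1, G2, G3, G4 together cover every element (G1 ∪ G2 ∪ G3 ∪ G4 = {elm, fir, maple, ash, alder, hazel, rowan, cedar, yew, willow, beech}); total cost 9 + 11 + 11 + 12 = 43.
No covering selection has total cost below 43.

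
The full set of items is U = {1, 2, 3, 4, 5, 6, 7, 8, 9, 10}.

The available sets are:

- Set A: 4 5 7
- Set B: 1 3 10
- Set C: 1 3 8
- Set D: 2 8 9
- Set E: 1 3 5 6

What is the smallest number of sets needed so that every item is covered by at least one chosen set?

4

A and B and D and E together: A ∪ B ∪ D ∪ E = {1, 2, 3, 4, 5, 6, 7, 8, 9, 10} — every item is covered.
Only A contains 4, so A is forced; the remaining 7 items need at least 3 more sets (each remaining set adds at most 3) — so at least 4 sets are needed, and 4 is optimal.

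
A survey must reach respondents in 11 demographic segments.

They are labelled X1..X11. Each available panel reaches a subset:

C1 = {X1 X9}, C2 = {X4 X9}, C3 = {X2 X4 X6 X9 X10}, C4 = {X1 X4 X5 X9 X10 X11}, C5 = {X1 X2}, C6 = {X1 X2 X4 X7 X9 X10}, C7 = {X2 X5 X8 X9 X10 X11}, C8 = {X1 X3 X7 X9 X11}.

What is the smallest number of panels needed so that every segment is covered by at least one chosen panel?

Take {C3, C7, C8}. Their union is {X1, X2, X3, X4, X5, X6, X7, X8, X9, X10, X11}, which is all 11 segments.
Only C8 contains X3, so C8 is forced; the remaining 6 segments need at least 2 more panels (each remaining panel adds at most 4) — so at least 3 panels are needed, and 3 is optimal.

3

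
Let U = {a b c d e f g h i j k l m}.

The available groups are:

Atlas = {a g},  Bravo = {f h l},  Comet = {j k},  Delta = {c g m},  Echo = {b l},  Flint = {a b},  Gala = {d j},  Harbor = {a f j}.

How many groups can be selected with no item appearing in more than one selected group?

4

Bravo, Delta, Flint, Gala are pairwise disjoint (Bravo={f,h,l}; Delta={c,g,m}; Flint={a,b}; Gala={d,j}).
Every remaining group overlaps one of these, and no 5 of the listed groups are pairwise disjoint, so 4 is the maximum.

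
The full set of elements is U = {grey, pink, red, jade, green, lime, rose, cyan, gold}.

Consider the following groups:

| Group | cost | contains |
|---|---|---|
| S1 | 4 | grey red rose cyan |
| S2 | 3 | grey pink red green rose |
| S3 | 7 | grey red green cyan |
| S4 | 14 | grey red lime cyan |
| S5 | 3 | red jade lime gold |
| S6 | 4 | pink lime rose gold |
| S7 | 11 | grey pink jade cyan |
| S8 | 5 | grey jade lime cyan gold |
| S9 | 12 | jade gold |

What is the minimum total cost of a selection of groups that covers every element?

S2, S8 together cover every element (S2 ∪ S8 = {grey, pink, red, jade, green, lime, rose, cyan, gold}); total cost 3 + 5 = 8.
The greedy pick S2, S5, S1 costs 10; no covering selection beats 8.

8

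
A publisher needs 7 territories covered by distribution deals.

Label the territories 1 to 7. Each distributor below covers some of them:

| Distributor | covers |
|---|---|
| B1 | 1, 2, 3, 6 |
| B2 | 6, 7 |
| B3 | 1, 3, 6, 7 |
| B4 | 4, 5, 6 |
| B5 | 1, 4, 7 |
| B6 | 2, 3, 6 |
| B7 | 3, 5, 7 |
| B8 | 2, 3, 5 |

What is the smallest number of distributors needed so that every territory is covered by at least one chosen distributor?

Take {B2, B5, B8}. Their union is {1, 2, 3, 4, 5, 6, 7}, which is all 7 territories.
No 2 of the 8 distributors cover everything (all 28 combinations miss at least one territory), so 3 is optimal.

3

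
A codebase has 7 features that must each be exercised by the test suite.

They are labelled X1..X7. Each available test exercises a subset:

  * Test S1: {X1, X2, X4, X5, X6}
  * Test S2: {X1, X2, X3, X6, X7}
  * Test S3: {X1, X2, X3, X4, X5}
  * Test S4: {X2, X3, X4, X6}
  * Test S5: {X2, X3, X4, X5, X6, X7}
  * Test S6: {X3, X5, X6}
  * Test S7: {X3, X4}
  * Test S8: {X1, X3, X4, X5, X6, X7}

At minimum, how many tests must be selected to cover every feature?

S2 and S8 together: S2 ∪ S8 = {X1, X2, X3, X4, X5, X6, X7} — every feature is covered.
No single test has all 7 features (the largest, S5, has 6), so 2 is optimal.

2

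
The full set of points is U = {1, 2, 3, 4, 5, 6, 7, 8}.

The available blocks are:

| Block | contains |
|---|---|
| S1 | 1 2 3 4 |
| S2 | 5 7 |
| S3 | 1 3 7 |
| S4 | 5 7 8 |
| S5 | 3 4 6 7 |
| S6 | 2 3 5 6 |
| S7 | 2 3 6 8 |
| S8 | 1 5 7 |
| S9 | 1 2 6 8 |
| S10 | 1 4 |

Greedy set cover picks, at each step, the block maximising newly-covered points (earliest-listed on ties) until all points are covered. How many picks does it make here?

Greedy: pick S1 (covers 4 new) → pick S4 (covers 3 new) → pick S5 (covers 1 new). Total picks: 3.

3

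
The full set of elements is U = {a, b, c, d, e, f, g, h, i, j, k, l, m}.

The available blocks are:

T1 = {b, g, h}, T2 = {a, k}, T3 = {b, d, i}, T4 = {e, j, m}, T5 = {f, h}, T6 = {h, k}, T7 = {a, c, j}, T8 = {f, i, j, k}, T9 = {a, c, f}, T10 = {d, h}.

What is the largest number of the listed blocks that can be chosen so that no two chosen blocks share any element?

4

T3, T4, T6, T9 are pairwise disjoint (T3={b,d,i}; T4={e,j,m}; T6={h,k}; T9={a,c,f}).
Every remaining block overlaps one of these, and no 5 of the listed blocks are pairwise disjoint, so 4 is the maximum.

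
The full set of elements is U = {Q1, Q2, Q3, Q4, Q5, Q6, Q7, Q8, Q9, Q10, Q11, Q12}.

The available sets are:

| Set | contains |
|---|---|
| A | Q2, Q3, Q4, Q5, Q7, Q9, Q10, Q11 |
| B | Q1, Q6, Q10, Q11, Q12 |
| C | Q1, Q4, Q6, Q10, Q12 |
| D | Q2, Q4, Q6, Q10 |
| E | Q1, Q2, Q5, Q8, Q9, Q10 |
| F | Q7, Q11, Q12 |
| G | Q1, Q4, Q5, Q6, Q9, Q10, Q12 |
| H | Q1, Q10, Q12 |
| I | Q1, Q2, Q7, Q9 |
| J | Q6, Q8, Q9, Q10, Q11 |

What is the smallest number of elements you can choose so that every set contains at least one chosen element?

2

T = {Q7, Q10} meets every set (each contains at least one member of T), and |T| = 2.
The sets E, F are pairwise disjoint, so any hitting set needs a separate element for each — at least 2. Hence 2 is optimal.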